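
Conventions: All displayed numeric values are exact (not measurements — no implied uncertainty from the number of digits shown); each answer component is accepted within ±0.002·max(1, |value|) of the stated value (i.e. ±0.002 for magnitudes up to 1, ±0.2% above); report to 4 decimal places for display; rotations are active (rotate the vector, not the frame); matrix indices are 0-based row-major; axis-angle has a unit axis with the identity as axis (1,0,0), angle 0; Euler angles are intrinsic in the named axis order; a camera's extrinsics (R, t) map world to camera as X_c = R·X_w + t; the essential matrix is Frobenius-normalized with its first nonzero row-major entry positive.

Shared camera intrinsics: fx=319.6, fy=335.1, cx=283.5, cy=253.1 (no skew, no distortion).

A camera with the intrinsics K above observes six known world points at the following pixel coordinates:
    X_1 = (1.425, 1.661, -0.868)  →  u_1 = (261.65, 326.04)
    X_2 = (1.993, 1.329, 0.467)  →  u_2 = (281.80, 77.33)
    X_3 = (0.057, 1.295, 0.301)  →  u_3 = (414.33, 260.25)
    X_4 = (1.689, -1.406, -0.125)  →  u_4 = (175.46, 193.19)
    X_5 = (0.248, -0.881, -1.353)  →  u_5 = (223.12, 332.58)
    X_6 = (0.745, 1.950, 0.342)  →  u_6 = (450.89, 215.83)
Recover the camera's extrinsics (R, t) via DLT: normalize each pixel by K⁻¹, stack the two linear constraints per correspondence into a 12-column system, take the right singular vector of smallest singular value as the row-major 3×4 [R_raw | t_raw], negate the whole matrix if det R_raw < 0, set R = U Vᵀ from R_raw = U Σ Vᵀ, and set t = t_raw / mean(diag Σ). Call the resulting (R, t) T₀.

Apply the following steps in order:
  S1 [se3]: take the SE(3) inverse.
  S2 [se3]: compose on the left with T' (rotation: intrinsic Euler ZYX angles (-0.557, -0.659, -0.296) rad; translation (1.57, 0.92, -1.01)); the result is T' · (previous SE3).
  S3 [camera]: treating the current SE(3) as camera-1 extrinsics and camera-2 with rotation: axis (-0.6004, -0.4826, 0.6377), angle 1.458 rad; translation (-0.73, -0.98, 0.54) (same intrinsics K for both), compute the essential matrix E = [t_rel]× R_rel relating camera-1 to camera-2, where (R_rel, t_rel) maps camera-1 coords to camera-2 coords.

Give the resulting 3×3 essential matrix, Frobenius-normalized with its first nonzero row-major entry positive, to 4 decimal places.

source (pnp_recover): camera pose = R=[-0.6949 0.5095 0.5075; -0.5164 0.1376 -0.8452; -0.5004 -0.8494 0.1675], t=(0.4600, 0.1700, 4.0900)
after S1 (invert_se3): R=[-0.6949 -0.5164 -0.5004; 0.5095 0.1376 -0.8494; 0.5075 -0.8452 0.1675], t=(2.4543, 3.2164, -0.7746)
after S2 (compose_se3): R=[-0.3056 0.0338 -0.9516; 0.9388 -0.1565 -0.3070; -0.1593 -0.9871 0.0161], t=(5.5968, 1.7704, -0.8347)
after S3 (essential): [0.2053 -0.2809 0.2449; -0.0282 0.3701 0.5983; 0.2801 -0.4346 0.2363]

matrix = [0.2053 -0.2809 0.2449; -0.0282 0.3701 0.5983; 0.2801 -0.4346 0.2363]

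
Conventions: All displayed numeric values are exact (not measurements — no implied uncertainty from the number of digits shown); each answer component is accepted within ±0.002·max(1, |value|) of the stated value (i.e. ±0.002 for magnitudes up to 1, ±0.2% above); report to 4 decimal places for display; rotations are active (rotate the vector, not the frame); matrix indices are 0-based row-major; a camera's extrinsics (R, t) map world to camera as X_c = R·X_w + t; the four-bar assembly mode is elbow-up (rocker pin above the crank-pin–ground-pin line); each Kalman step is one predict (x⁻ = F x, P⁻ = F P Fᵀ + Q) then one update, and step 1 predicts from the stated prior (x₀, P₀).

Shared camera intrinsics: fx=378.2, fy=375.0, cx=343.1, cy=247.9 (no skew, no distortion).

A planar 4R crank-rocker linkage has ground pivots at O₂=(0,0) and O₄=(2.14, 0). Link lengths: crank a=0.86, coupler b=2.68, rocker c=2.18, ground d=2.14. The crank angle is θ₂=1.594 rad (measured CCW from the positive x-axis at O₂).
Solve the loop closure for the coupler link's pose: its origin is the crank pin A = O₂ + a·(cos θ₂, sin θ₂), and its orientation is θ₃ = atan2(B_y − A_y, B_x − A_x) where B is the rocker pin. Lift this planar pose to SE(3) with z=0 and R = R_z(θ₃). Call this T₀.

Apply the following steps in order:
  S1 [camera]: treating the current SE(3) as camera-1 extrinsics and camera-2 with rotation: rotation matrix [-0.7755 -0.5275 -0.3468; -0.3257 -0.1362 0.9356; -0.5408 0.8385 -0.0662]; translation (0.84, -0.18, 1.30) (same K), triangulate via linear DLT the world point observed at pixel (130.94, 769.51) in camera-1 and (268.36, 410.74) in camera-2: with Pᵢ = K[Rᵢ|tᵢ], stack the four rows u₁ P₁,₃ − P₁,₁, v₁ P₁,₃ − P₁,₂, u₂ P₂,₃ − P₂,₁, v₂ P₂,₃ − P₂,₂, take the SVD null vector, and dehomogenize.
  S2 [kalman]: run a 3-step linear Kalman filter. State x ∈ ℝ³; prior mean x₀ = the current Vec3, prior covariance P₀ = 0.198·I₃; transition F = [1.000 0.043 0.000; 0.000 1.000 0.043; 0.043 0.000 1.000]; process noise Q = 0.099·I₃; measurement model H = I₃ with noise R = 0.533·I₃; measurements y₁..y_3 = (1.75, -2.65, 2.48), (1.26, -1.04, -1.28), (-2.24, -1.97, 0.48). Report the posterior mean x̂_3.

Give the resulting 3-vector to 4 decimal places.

result = (-0.2995, -0.8492, 0.6571)

source (fourbar_fk): coupler pose = R=[0.8717 -0.4900 0.0000; 0.4900 0.8717 0.0000; 0.0000 0.0000 1.0000], t=(-0.0200, 0.8598, 0.0000)
after S1 (triangulate): (-0.0924, 1.6475, 1.6181)
after S2 (kf_track): (-0.2995, -0.8492, 0.6571)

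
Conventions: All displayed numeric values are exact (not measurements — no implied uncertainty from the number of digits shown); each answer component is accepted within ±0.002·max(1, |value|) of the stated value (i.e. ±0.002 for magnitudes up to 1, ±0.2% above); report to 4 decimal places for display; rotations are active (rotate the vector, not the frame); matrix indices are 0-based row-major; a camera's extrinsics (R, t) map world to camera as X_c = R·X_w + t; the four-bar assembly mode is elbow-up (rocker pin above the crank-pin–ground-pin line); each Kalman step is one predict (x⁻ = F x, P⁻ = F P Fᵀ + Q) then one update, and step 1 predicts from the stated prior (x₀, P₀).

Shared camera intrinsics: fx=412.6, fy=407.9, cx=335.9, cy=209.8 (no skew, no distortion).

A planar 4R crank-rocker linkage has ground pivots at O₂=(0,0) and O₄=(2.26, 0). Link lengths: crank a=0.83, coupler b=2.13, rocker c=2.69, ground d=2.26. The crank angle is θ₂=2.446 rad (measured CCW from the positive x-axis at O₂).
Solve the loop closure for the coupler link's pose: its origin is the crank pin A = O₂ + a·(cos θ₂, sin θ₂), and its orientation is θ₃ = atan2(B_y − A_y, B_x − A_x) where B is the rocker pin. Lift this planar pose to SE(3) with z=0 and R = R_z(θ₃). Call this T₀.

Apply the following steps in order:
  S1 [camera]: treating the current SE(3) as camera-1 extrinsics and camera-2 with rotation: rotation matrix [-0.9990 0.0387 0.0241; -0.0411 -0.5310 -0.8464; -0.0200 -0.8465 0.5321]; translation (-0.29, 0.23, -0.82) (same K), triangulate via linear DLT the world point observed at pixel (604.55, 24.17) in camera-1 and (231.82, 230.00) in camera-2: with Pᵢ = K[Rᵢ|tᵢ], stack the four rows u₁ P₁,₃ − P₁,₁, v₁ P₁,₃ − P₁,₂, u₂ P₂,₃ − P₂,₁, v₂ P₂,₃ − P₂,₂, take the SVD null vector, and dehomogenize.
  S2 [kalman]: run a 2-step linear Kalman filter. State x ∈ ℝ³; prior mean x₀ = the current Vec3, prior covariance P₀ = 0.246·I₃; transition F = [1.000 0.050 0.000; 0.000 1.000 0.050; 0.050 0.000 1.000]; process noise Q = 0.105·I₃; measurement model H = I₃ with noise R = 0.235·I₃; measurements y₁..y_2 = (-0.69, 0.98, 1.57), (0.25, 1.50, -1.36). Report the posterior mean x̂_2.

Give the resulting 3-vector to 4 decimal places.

result = (-0.0845, 0.7045, 0.0561)

source (fourbar_fk): coupler pose = R=[0.6273 -0.7788 0.0000; 0.7788 0.6273 0.0000; 0.0000 0.0000 1.0000], t=(-0.6372, 0.5319, 0.0000)
after S1 (triangulate): (0.0605, -1.9312, 1.3896)
after S2 (kf_track): (-0.0845, 0.7045, 0.0561)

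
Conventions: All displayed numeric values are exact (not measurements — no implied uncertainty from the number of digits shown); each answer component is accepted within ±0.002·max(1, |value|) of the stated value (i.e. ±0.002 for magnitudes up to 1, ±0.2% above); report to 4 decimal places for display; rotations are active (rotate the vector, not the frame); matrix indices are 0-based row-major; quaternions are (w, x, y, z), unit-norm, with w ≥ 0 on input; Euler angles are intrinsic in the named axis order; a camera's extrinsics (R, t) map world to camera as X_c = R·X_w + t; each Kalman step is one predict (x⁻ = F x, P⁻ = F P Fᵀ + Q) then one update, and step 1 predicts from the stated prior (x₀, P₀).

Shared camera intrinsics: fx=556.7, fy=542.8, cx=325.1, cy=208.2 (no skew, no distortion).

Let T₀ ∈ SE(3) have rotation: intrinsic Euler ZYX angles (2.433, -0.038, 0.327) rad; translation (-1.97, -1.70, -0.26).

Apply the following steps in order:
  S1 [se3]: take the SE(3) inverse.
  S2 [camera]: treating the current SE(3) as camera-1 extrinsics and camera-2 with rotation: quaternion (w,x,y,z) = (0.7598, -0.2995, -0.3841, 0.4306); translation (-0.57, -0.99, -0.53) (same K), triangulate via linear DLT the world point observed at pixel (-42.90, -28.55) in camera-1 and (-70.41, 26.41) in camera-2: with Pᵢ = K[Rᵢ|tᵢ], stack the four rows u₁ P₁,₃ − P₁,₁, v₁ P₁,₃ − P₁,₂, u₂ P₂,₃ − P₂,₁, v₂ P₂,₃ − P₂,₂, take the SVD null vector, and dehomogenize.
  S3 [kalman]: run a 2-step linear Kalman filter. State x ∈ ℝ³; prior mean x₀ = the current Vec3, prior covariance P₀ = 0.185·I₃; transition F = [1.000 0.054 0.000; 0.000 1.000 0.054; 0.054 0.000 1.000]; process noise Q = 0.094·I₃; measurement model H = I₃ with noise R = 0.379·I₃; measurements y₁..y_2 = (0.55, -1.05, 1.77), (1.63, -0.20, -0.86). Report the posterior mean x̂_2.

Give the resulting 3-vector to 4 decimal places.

result = (1.0026, -0.7525, 0.8290)

after S1 (invert_se3): R=[-0.7587 0.6503 0.0380; -0.6070 -0.7270 0.3210; 0.2363 0.2205 0.9463], t=(-0.3793, -2.3482, 1.0864)
after S2 (triangulate): (0.8514, -1.3970, 1.9383)
after S3 (kf_track): (1.0026, -0.7525, 0.8290)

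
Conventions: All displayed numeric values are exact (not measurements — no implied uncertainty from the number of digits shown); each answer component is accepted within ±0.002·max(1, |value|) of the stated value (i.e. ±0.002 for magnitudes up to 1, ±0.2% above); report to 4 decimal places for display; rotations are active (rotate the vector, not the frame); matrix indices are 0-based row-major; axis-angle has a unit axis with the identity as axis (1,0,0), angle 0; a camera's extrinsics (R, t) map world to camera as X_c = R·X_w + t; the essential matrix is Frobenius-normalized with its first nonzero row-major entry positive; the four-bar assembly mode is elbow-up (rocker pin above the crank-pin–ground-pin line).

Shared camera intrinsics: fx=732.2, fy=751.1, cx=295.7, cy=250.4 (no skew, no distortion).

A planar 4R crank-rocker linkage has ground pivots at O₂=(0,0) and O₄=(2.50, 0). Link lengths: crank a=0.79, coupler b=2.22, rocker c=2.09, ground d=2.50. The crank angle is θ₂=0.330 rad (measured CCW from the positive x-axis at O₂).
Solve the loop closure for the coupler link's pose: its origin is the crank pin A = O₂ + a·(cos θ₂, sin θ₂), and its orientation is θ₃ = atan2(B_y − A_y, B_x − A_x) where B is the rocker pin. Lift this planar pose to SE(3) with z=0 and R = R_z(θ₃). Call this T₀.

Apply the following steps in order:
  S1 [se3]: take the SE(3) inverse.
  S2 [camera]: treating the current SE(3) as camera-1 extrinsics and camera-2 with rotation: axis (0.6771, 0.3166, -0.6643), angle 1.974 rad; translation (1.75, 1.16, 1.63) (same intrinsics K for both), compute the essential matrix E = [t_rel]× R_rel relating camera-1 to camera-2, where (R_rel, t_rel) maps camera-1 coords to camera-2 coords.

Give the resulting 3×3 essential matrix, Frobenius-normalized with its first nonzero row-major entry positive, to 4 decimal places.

matrix = [0.0445 0.1943 0.3144; 0.4179 -0.4644 -0.2291; -0.4437 -0.0203 -0.4703]

source (fourbar_fk): coupler pose = R=[0.5928 -0.8054 0.0000; 0.8054 0.5928 0.0000; 0.0000 0.0000 1.0000], t=(0.7474, 0.2560, 0.0000)
after S1 (invert_se3): R=[0.5928 0.8054 0.0000; -0.8054 0.5928 -0.0000; 0.0000 0.0000 1.0000], t=(-0.6492, 0.4501, 0.0000)
after S2 (essential): [0.0445 0.1943 0.3144; 0.4179 -0.4644 -0.2291; -0.4437 -0.0203 -0.4703]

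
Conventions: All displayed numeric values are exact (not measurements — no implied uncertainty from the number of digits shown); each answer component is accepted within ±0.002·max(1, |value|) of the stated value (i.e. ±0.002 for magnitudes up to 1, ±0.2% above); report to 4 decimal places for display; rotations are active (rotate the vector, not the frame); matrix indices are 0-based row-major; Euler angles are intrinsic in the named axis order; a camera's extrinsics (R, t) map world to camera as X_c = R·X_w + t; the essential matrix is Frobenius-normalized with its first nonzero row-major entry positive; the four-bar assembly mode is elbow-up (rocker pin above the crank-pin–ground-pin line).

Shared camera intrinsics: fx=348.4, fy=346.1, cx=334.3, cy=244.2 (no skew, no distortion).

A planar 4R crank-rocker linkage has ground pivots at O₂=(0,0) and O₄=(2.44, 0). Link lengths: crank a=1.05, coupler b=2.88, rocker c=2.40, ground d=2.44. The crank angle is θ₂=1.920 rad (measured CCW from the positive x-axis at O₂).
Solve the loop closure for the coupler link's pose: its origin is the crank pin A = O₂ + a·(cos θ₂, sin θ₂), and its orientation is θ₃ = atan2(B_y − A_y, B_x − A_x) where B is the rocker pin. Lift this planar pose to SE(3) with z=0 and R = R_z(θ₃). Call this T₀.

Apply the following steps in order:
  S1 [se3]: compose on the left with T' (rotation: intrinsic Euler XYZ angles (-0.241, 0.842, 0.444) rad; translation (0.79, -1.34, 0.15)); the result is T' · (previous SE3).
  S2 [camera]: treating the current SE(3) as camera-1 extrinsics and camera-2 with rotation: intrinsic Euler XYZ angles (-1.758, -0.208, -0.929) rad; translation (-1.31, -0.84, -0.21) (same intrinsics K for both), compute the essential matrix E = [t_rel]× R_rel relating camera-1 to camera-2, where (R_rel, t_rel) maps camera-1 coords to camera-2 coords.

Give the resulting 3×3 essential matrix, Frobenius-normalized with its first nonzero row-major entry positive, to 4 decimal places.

matrix = [0.3503 0.0583 -0.4928; -0.1567 -0.0800 0.3229; 0.5001 -0.4232 0.2582]

source (fourbar_fk): coupler pose = R=[0.8745 -0.4850 0.0000; 0.4850 0.8745 0.0000; 0.0000 0.0000 1.0000], t=(-0.3593, 0.9866, 0.0000)
after S1 (compose_se3): R=[0.3872 -0.5419 0.7460; 0.6866 0.7094 0.1590; -0.6153 0.4507 0.6467], t=(0.2917, -0.4914, 0.5162)
after S2 (essential): [0.3503 0.0583 -0.4928; -0.1567 -0.0800 0.3229; 0.5001 -0.4232 0.2582]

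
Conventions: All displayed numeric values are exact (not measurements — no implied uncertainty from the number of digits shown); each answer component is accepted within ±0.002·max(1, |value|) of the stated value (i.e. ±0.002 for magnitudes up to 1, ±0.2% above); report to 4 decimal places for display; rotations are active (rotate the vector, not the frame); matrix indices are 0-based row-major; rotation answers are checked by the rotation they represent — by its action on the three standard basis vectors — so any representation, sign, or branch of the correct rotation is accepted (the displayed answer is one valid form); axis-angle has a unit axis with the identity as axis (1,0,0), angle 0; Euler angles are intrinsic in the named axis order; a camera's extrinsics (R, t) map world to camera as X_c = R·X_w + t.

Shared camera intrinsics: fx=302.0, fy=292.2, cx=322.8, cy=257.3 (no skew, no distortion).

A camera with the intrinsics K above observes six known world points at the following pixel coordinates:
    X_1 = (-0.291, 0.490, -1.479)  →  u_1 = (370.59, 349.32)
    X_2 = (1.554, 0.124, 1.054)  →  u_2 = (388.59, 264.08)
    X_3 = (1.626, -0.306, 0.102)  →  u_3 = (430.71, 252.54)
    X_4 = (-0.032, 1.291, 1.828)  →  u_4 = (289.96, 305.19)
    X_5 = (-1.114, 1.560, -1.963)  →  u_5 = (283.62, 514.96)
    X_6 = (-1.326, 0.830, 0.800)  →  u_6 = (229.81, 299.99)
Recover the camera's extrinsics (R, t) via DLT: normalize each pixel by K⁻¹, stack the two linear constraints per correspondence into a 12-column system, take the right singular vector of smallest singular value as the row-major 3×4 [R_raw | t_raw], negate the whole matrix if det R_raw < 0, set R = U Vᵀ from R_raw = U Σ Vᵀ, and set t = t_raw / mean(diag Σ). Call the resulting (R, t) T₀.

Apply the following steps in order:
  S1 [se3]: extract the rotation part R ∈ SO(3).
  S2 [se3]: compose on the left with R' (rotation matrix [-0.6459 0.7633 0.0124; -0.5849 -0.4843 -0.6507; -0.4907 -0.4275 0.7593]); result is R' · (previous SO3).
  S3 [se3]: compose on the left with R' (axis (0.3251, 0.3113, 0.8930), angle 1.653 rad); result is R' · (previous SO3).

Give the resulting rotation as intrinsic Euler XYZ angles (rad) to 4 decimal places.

rotation (euler_xyz) = (-0.1041, 0.9488, -0.4931)

source (pnp_recover): camera pose = R=[0.9172 -0.1496 -0.3693; 0.0742 0.9747 -0.2107; 0.3915 0.1659 0.9051], t=(0.2401, 0.1200, 4.1902)
after S1 (rot_of_se3): [0.9172 -0.1496 -0.3693; 0.0742 0.9747 -0.2107; 0.3915 0.1659 0.9051]
after S2 (compose_so3): [-0.5309 0.8427 0.0889; -0.8271 -0.4925 -0.2708; -0.1845 -0.2174 0.9585]
after S3 (compose_so3): [0.5132 0.2758 0.8127; -0.5451 0.8362 0.0605; -0.6629 -0.4741 0.5795]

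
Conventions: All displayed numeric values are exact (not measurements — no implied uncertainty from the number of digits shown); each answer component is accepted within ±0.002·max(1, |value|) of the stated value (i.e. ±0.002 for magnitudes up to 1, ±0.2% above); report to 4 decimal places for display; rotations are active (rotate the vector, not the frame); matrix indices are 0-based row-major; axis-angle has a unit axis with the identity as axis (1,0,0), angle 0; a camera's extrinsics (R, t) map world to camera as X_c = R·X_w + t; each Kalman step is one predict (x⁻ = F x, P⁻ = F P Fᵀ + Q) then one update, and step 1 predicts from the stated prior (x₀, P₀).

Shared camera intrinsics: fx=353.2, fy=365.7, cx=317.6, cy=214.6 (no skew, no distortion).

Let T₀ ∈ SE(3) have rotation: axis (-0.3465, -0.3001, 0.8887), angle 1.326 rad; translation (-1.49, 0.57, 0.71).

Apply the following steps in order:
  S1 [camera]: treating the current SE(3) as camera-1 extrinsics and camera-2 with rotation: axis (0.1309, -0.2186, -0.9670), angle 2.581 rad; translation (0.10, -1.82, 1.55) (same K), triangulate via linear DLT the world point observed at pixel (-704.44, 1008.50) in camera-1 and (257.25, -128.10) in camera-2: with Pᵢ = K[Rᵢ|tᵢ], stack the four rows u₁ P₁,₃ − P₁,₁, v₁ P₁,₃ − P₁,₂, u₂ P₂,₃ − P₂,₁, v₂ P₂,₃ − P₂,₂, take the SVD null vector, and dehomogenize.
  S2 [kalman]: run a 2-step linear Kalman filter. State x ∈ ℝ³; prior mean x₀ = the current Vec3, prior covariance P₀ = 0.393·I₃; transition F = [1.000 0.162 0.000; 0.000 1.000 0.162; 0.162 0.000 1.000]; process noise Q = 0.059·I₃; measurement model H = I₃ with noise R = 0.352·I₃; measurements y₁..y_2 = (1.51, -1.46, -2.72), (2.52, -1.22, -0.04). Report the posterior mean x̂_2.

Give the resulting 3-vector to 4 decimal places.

result = (1.7654, -0.5772, -0.3990)

after S1 (triangulate): (1.1979, 1.7424, 1.5272)
after S2 (kf_track): (1.7654, -0.5772, -0.3990)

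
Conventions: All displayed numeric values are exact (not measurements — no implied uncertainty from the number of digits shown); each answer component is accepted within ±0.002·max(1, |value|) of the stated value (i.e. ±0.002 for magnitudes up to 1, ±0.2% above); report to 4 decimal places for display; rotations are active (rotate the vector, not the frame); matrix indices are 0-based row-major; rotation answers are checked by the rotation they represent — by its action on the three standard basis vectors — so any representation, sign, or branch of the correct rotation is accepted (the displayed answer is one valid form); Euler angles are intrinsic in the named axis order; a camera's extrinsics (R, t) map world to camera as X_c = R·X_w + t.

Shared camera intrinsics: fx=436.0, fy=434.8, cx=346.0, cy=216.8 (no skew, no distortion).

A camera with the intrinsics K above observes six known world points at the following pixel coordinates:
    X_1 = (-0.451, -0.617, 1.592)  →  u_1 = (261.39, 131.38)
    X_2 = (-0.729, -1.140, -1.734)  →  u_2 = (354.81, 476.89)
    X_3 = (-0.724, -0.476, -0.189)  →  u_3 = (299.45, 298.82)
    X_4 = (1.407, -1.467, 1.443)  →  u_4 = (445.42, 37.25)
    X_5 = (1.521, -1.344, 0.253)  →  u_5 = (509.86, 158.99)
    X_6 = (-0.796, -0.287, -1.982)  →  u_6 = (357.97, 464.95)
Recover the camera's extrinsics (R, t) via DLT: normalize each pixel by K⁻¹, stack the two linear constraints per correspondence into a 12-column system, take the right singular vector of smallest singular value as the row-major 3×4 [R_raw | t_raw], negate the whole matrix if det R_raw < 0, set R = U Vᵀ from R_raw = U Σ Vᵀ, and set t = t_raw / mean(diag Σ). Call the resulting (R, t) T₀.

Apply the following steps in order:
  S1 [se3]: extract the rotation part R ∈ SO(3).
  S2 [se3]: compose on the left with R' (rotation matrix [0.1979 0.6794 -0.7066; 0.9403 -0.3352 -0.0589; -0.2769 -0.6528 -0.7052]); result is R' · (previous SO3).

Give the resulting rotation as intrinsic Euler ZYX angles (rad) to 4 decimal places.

rotation (euler_zyx) = (1.6595, 0.0338, -0.9105)

source (pnp_recover): camera pose = R=[0.9279 0.0220 -0.3722; -0.3718 0.1289 -0.9193; 0.0278 0.9914 0.1278], t=(0.1300, 0.4698, 5.0304)
after S1 (rot_of_se3): [0.9279 0.0220 -0.3722; -0.3718 0.1289 -0.9193; 0.0278 0.9914 0.1278]
after S2 (compose_so3): [-0.0886 -0.6086 -0.7885; 0.9955 -0.0809 -0.0494; -0.0338 -0.7894 0.6130]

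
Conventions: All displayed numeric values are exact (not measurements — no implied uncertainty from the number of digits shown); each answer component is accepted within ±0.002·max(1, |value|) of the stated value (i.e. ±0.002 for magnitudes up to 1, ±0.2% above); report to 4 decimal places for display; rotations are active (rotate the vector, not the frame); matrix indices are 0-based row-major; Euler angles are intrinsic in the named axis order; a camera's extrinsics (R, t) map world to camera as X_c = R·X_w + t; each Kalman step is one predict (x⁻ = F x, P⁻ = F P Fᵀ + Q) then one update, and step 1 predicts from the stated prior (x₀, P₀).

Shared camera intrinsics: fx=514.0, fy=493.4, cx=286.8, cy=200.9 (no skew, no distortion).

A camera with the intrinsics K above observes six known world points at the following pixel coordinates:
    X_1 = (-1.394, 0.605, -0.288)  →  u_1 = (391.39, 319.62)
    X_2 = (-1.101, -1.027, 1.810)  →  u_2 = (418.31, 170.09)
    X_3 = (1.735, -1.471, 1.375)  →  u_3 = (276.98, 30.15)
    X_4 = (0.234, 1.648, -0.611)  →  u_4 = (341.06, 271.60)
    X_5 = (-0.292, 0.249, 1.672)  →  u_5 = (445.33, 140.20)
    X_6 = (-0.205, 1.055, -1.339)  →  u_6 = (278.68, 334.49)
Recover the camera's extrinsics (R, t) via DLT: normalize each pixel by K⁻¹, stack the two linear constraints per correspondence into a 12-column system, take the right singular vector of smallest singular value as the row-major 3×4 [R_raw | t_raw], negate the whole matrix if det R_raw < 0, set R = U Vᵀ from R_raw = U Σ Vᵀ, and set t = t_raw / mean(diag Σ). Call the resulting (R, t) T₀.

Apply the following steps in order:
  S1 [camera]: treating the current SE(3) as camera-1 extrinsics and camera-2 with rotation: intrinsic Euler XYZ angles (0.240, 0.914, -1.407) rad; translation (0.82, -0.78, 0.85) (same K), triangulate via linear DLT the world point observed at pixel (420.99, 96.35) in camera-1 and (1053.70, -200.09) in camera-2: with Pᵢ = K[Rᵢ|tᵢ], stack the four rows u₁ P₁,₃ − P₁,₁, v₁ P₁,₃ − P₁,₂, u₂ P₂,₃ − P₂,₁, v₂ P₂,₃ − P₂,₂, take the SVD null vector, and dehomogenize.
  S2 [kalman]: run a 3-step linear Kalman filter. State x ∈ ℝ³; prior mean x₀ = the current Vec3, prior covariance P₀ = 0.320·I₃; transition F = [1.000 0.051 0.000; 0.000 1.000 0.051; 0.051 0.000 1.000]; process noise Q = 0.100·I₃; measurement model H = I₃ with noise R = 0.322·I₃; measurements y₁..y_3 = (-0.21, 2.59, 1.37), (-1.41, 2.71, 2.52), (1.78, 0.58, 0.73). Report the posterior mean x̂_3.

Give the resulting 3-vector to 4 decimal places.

result = (0.4923, 1.5314, 1.4294)

source (pnp_recover): camera pose = R=[-0.5569 0.3848 0.7361; -0.7368 0.1802 -0.6517; -0.3834 -0.9052 0.1832], t=(0.3900, 0.0800, 5.9002)
after S1 (triangulate): (0.3506, 0.2283, 1.6982)
after S2 (kf_track): (0.4923, 1.5314, 1.4294)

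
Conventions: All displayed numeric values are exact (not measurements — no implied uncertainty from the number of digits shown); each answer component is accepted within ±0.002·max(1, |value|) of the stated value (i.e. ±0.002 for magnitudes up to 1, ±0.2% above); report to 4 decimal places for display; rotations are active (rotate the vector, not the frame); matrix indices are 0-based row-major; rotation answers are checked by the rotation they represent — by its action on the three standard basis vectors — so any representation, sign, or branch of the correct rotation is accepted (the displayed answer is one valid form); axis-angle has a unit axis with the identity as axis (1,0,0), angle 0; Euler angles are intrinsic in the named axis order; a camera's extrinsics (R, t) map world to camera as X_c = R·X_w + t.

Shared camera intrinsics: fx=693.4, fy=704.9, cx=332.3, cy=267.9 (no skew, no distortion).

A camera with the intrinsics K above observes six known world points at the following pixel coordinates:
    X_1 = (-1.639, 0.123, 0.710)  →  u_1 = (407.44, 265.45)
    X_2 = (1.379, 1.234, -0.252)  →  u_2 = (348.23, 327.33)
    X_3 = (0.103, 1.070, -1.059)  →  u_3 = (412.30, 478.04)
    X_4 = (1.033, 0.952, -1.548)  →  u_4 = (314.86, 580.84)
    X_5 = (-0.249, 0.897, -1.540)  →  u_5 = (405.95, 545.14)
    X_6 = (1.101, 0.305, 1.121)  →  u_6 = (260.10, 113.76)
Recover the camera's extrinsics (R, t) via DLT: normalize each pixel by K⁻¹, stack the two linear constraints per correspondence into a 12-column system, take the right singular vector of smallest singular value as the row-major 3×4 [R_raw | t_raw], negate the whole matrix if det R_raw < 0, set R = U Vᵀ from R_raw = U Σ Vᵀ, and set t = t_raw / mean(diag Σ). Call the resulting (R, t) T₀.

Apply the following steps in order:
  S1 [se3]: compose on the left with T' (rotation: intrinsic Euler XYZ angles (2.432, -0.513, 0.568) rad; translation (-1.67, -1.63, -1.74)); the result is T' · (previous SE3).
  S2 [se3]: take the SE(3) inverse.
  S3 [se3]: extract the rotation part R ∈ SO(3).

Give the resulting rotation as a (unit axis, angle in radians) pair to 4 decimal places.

rotation (axis_angle) = ((-0.7526, -0.5998, -0.2717), 3.1061)

source (pnp_recover): camera pose = R=[-0.5063 0.8585 0.0820; -0.1984 -0.0233 -0.9799; -0.8393 -0.5123 0.1821], t=(-0.2600, 0.3500, 5.3301)
after S1 (compose_se3): R=[0.1330 0.8929 0.4301; 0.9122 -0.2800 0.2991; 0.3875 0.3526 -0.8518], t=(-4.6410, -4.6431, -5.0103)
after S2 (invert_se3): R=[0.1330 0.9122 0.3875; 0.8929 -0.2800 0.3526; 0.4301 0.2991 -0.8518], t=(6.7944, 4.6105, -0.8826)
after S3 (rot_of_se3): [0.1330 0.9122 0.3875; 0.8929 -0.2800 0.3526; 0.4301 0.2991 -0.8518]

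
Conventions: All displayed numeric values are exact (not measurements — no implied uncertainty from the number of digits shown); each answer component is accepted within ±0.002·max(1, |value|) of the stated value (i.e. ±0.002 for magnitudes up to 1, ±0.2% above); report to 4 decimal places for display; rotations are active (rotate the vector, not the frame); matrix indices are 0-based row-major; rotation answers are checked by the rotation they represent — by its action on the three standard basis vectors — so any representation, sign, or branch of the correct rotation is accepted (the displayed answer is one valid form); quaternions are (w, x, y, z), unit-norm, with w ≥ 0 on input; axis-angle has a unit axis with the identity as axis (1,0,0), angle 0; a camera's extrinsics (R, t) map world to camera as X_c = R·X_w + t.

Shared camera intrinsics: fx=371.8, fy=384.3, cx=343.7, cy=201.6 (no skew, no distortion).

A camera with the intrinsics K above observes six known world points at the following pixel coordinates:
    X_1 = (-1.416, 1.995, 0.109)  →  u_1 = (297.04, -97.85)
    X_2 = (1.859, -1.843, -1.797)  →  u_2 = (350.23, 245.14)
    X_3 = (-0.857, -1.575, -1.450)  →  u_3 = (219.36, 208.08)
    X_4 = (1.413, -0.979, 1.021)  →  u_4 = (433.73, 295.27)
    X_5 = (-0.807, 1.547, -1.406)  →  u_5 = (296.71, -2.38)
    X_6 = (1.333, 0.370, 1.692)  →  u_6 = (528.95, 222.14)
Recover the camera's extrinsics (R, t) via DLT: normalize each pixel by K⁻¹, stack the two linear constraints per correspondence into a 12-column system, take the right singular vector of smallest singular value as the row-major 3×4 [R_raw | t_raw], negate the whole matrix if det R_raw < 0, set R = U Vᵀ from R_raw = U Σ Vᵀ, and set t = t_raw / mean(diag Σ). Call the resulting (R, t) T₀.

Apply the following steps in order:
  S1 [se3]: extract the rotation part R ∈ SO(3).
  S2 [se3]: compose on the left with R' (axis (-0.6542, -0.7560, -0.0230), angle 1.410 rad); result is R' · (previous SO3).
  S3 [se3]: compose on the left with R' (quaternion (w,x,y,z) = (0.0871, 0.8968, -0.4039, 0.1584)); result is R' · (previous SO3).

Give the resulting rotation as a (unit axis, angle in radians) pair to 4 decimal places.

rotation (axis_angle) = ((-0.1204, 0.6163, -0.7782), 1.9662)

source (pnp_recover): camera pose = R=[0.8425 0.3981 0.3628; 0.2396 -0.8802 0.4096; 0.4825 -0.2582 -0.8370], t=(-0.0500, -0.4900, 4.5499)
after S1 (rot_of_se3): [0.8425 0.3981 0.3628; 0.2396 -0.8802 0.4096; 0.4825 -0.2582 -0.8370]
after S2 (compose_so3): [0.1887 0.0106 0.9820; 0.8028 -0.5776 -0.1480; 0.5656 0.8163 -0.1176]
after S3 (compose_so3): [-0.3651 0.6154 0.6985; -0.8209 0.1410 -0.5533; -0.4391 -0.7755 0.4537]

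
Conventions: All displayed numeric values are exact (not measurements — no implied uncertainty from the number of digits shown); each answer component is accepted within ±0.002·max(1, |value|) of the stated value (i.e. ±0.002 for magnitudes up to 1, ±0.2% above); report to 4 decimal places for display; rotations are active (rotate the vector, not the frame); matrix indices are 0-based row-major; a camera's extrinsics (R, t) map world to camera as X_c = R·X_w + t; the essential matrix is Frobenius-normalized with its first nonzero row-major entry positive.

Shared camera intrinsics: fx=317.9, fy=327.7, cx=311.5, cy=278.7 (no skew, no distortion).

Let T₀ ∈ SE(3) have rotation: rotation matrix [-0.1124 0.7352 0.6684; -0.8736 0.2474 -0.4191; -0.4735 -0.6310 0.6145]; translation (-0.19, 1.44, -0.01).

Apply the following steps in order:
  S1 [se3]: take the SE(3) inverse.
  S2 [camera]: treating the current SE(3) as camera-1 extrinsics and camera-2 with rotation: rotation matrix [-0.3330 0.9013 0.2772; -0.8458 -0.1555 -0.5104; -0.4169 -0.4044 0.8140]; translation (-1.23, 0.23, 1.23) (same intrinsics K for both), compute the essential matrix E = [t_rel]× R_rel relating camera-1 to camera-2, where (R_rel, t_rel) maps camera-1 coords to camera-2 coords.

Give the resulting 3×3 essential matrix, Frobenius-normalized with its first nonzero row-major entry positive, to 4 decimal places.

after S1 (invert_se3): R=[-0.1124 -0.8736 -0.4735; 0.7353 0.2474 -0.6310; 0.6684 -0.4191 0.6145], t=(1.2319, -0.2229, 0.7366)
after S2 (essential): [0.3178 -0.0801 -0.6148; 0.5988 0.0220 0.3386; -0.2000 0.0090 0.0288]

matrix = [0.3178 -0.0801 -0.6148; 0.5988 0.0220 0.3386; -0.2000 0.0090 0.0288]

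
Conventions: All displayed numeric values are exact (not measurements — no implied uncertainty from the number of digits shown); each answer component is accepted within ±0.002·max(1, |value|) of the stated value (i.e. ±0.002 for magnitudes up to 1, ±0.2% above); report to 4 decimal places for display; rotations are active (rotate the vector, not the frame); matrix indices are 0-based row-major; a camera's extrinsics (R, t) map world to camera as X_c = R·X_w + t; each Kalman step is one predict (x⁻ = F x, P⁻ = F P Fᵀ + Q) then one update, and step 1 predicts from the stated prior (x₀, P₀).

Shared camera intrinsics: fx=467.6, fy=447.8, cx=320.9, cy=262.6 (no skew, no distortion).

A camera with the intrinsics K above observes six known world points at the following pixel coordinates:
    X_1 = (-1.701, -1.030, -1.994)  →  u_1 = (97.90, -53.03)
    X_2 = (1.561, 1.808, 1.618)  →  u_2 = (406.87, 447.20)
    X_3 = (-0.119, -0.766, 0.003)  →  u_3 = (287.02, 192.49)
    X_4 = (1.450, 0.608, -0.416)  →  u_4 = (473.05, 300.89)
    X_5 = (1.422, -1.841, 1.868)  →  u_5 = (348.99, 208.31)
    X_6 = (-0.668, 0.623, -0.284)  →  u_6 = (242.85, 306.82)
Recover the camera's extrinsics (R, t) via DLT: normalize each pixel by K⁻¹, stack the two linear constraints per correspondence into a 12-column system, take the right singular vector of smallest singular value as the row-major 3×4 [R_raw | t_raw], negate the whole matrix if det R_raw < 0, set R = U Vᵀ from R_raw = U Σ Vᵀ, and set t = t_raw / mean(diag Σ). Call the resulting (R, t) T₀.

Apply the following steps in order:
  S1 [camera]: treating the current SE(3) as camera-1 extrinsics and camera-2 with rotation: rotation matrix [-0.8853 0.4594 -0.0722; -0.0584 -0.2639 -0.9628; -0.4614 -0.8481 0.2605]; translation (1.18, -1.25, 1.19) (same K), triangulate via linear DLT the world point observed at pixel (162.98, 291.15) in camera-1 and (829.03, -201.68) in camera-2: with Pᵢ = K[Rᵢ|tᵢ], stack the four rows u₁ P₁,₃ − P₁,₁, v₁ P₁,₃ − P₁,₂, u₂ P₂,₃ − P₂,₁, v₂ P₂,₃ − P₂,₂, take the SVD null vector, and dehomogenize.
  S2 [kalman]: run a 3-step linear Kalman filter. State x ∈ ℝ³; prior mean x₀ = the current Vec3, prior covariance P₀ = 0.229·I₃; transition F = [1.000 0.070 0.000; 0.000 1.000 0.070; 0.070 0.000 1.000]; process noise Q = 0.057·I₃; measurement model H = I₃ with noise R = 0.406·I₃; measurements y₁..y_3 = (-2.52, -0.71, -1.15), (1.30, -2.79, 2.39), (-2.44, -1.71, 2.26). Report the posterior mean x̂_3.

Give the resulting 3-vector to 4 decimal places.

result = (-1.3335, -1.2642, 1.2109)

source (pnp_recover): camera pose = R=[0.9476 0.1068 -0.3011; 0.0320 0.9060 0.4220; 0.3178 -0.4095 0.8551], t=(-0.1500, -0.0500, 4.4898)
after S1 (triangulate): (-1.2841, -0.0176, 1.0007)
after S2 (kf_track): (-1.3335, -1.2642, 1.2109)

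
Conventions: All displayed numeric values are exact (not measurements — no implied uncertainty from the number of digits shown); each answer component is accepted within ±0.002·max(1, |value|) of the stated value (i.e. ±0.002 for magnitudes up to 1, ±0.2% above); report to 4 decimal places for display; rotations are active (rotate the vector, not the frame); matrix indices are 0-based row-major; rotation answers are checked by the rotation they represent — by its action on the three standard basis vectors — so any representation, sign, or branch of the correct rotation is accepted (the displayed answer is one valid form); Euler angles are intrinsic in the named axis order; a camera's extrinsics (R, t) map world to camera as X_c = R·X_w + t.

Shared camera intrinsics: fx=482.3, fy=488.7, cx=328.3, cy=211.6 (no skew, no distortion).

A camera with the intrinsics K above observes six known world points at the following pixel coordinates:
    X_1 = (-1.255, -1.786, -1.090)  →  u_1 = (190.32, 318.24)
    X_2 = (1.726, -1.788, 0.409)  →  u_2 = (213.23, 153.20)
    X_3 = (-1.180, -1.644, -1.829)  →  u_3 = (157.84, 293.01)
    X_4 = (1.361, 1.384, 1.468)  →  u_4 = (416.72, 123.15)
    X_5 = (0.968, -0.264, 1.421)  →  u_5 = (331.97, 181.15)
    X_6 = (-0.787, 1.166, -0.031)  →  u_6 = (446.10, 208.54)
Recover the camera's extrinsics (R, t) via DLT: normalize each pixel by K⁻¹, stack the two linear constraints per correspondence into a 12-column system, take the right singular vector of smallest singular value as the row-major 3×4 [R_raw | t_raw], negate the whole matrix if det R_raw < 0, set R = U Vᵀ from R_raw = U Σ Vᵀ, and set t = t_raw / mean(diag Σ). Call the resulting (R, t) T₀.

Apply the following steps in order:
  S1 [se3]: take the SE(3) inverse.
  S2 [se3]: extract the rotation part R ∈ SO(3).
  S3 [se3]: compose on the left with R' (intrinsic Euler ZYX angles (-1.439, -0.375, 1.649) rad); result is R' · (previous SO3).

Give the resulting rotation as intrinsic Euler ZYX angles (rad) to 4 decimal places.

rotation (euler_zyx) = (2.2727, -0.8042, -1.6583)

source (pnp_recover): camera pose = R=[-0.2796 0.9107 0.3042; -0.8591 -0.3787 0.3444; 0.4288 -0.1650 0.8882], t=(0.1400, -0.2600, 6.3402)
after S1 (invert_se3): R=[-0.2796 -0.8591 0.4288; 0.9107 -0.3787 -0.1650; 0.3042 0.3444 0.8882], t=(-2.9029, 0.8203, -5.5844)
after S2 (rot_of_se3): [-0.2796 -0.8591 0.4288; 0.9107 -0.3787 -0.1650; 0.3042 0.3444 0.8882]
after S3 (compose_so3): [-0.4479 -0.3966 -0.8013; 0.5297 0.6043 -0.5951; 0.7203 -0.6910 -0.0606]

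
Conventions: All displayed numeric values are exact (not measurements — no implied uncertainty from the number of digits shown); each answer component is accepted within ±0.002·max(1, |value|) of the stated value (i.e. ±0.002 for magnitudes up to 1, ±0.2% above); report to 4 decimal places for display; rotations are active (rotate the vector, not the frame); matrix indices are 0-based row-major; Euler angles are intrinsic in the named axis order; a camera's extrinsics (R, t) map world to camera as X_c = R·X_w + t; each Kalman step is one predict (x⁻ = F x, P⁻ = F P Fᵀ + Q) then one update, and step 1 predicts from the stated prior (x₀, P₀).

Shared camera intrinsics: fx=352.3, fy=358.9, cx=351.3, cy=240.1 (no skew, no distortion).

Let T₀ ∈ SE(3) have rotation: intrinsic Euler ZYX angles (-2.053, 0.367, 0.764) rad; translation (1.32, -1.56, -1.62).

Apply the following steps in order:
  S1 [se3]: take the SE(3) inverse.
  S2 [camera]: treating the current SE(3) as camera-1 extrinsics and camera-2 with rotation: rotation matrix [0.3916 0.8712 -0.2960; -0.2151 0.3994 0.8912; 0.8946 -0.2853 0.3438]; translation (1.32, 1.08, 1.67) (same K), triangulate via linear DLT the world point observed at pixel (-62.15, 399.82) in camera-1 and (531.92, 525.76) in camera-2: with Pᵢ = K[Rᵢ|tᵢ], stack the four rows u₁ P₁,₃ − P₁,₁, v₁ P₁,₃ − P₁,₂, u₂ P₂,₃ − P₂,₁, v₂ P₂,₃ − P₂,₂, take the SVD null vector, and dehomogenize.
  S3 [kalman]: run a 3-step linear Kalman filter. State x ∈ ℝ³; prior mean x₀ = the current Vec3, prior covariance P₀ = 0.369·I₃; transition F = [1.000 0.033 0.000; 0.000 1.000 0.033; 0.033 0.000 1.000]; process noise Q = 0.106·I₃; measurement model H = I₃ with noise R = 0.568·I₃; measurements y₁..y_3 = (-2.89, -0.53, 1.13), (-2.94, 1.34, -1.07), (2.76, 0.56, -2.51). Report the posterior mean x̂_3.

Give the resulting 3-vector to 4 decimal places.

result = (0.0358, 0.5690, -0.6006)

after S1 (invert_se3): R=[-0.4329 -0.8270 -0.3588; 0.5246 -0.5548 0.6457; -0.7331 0.0913 0.6740], t=(-1.3000, -0.5119, 2.2019)
after S2 (triangulate): (1.3413, 0.5130, 1.8969)
after S3 (kf_track): (0.0358, 0.5690, -0.6006)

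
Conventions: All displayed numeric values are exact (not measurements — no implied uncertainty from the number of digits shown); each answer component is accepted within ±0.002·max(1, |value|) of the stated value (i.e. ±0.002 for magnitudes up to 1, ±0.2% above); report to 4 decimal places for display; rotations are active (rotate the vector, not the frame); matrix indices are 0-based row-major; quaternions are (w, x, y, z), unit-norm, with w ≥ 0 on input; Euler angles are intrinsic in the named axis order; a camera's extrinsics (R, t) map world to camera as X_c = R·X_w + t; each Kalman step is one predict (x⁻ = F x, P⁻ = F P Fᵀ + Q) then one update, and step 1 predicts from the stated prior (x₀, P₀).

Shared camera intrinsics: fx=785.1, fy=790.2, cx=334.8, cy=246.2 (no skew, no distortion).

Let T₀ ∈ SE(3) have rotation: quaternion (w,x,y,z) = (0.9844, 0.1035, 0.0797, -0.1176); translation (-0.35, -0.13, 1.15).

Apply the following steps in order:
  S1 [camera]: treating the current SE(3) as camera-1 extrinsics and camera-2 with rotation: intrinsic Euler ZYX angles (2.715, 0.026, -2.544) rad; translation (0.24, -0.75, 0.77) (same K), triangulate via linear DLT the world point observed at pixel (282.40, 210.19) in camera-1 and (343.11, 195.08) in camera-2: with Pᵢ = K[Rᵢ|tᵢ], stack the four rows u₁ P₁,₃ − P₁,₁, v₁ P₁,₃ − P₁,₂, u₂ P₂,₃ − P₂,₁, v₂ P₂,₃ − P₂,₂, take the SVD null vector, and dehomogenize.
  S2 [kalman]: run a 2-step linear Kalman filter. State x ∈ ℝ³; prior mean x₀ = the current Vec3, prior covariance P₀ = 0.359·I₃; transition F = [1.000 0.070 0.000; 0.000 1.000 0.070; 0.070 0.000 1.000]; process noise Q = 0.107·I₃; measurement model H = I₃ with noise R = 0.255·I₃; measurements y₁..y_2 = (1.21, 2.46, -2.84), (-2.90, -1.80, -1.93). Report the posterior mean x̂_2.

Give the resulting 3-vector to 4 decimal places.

after S1 (triangulate): (0.4583, 0.0285, -0.8548)
after S2 (kf_track): (-1.0260, -0.2948, -2.0689)

result = (-1.0260, -0.2948, -2.0689)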